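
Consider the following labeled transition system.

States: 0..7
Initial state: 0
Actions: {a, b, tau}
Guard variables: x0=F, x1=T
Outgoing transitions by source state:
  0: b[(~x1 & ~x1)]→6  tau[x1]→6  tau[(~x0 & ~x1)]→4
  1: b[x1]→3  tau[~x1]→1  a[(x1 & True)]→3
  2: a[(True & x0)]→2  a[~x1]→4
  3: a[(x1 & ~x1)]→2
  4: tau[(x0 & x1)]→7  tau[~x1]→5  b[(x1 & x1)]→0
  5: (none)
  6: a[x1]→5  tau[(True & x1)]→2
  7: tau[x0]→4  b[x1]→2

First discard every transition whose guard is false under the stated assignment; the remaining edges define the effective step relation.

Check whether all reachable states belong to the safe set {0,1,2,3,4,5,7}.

Answer: INVARIANT VIOLATED at state 6

Working:
Safe = {0,1,2,3,4,5,7}
Reachable = {0,2,5,6}
  0: ok
  2: ok
  5: ok
  6: VIOLATES
counterexample path to 6: tau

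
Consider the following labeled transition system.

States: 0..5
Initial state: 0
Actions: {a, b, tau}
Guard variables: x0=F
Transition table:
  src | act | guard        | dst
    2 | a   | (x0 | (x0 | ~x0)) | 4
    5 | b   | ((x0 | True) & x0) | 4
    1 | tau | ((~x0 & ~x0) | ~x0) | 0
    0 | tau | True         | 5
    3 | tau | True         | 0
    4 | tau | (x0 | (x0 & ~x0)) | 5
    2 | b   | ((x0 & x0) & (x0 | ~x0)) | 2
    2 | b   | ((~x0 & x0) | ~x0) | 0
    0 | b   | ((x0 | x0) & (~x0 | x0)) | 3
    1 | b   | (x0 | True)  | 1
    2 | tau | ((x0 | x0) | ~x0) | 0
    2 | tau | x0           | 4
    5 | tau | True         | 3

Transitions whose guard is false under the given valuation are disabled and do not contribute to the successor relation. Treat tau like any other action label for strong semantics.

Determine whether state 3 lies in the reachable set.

Answer: REACHABLE

Working:
8 transition(s) survive guard evaluation.
depth 0: {0}
depth 1: {5}  cumulative {0,5}
depth 2: {3}  cumulative {0,3,5}
Reach set: {0,3,5}
trace reaching 3: tau·tau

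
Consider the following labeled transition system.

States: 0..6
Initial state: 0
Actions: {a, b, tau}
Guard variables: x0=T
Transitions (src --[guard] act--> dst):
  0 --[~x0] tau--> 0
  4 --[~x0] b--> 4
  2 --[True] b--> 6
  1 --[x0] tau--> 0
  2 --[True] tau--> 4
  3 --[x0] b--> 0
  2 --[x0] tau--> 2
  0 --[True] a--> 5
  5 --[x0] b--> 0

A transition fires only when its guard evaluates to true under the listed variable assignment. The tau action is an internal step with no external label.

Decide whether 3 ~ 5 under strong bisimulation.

Answer: BISIMILAR

Working:
Refine partition for ~:
  π0 = {{0,1,2,3,4,5,6}}
  π1 = {{0},{1},{2},{3,5},{4,6}}
Fixed point at round 2; 5 class(es).
3∈{3,5}, 5∈{3,5}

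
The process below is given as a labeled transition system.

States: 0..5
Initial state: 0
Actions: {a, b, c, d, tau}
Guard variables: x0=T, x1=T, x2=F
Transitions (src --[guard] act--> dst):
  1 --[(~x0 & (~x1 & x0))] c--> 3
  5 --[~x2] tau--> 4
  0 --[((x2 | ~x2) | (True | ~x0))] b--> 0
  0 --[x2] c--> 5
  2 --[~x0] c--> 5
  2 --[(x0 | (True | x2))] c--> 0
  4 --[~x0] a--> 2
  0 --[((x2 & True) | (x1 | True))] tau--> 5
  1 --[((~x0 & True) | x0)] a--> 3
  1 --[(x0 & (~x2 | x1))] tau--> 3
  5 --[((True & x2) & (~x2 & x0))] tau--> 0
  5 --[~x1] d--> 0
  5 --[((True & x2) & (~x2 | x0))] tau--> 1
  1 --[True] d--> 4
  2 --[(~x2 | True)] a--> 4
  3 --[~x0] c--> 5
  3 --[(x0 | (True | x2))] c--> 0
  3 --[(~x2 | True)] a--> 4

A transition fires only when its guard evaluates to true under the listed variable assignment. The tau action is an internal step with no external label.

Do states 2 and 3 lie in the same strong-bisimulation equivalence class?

Answer: BISIMILAR

Trace:
Compute ~ classes (split until stable):
  round 0: {{0,1,2,3,4,5}}
  round 1: {{0},{1},{2,3},{4},{5}}
Fixed point at round 2; 5 class(es).
[2]={2,3}  [3]={2,3}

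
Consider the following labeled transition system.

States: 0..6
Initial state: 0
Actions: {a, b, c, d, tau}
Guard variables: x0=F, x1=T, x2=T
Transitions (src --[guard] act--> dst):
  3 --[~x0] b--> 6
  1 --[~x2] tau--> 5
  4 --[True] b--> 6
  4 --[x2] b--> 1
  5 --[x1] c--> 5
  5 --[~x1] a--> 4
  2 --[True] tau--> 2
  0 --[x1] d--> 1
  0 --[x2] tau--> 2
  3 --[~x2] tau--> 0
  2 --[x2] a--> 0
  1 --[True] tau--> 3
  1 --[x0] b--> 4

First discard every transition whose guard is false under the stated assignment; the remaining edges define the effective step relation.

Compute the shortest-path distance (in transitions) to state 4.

Breadth-first toward 4:
  depth 0: {0}
  depth 1: {1,2}
  depth 2: {3}
  depth 3: {6}
4 never appears.

Answer: UNREACHABLE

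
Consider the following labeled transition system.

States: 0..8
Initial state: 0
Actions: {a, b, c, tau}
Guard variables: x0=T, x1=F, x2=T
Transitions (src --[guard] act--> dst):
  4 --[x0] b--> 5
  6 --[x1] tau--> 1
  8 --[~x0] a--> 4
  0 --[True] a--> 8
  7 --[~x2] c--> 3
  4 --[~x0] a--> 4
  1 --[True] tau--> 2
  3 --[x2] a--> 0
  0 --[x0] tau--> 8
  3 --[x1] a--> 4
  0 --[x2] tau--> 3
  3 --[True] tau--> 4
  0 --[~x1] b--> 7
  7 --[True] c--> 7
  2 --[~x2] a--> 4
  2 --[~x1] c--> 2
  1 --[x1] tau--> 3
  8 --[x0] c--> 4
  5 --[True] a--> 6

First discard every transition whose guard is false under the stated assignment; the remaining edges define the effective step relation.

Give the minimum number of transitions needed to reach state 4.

Answer: 2

Working:
Breadth-first toward 4:
  depth 0: {0}
  depth 1: {3,7,8}
  depth 2: {4}
4 enters at depth 2; path a·c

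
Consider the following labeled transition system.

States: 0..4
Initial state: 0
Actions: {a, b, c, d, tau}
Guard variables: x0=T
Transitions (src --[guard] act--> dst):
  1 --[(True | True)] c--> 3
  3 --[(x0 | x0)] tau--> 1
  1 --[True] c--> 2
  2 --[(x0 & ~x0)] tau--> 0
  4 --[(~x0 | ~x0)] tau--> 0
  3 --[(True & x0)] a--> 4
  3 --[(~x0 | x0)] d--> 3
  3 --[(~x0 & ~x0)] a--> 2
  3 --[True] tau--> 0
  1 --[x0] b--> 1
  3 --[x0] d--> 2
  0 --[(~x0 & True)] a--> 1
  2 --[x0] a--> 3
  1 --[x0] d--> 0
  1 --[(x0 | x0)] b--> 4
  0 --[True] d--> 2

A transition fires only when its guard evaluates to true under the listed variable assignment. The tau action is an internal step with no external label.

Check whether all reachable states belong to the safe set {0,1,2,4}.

Answer: INVARIANT VIOLATED at state 3

Working:
Inv-set: {0,1,2,4}
R = {0,1,2,3,4}
  0: ✓
  1: ✓
  2: ✓
  3: ✗ unsafe
  4: ✓
witness against invariant: d·a → 3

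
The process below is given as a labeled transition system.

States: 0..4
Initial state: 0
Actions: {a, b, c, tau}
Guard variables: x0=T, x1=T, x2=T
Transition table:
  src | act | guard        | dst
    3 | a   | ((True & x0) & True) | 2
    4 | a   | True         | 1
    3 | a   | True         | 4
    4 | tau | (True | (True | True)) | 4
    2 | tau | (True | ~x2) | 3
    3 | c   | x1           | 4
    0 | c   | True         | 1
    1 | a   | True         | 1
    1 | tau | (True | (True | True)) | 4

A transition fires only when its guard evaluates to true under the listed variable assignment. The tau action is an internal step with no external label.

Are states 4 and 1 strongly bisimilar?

Answer: BISIMILAR

Trace:
Bisimulation quotient by refinement:
  round 0: {{0,1,2,3,4}}
  round 1: {{0},{1,4},{2},{3}}
Fixed point at round 2; 4 class(es).
4∈{1,4}, 1∈{1,4}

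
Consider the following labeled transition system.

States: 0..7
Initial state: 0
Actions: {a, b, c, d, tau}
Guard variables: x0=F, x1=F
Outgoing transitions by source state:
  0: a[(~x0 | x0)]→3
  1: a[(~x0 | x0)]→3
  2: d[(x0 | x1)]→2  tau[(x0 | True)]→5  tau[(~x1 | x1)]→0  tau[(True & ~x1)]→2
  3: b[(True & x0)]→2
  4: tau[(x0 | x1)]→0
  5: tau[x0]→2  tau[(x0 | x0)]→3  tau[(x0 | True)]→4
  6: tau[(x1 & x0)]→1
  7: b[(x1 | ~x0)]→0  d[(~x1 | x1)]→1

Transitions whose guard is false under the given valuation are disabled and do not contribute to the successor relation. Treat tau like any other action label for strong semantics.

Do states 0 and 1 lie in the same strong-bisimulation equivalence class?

Refine partition for ~:
  π0 = {{0,1,2,3,4,5,6,7}}
  π1 = {{0,1},{2,5},{3,4,6},{7}}
  π2 = {{0,1},{2},{3,4,6},{5},{7}}
stable after 3 split(s): 5 block(s)
class of 0: {0,1}; class of 1: {0,1}

Answer: BISIMILAR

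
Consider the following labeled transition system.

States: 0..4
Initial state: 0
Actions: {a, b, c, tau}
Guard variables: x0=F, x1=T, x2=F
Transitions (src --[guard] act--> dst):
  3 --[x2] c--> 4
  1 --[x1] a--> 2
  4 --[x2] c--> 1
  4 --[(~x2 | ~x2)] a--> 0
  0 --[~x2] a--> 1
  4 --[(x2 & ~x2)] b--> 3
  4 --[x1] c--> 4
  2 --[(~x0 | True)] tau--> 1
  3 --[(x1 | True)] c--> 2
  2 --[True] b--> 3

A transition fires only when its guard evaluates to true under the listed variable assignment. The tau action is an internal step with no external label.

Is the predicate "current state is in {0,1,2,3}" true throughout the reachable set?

Safe = {0,1,2,3}
Reachable = {0,1,2,3}
  0: ok
  1: ok
  2: ok
  3: ok

Answer: INVARIANT HOLDS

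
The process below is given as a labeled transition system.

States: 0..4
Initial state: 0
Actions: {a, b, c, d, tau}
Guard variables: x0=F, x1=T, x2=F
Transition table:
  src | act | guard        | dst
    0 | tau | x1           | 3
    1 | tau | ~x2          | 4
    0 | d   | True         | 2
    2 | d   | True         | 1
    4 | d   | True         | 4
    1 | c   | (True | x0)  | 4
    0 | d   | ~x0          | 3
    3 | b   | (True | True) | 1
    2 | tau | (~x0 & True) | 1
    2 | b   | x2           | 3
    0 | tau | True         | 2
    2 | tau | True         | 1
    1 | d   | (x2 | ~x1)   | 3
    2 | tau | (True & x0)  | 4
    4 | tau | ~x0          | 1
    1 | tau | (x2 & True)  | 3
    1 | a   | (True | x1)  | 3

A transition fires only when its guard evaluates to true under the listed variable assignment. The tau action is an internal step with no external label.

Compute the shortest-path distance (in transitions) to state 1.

Answer: 2

Analysis:
Layered search for 1:
  L0 = {0}
  L1 = {2,3}
  L2 = {1}
1 enters at depth 2; path d·d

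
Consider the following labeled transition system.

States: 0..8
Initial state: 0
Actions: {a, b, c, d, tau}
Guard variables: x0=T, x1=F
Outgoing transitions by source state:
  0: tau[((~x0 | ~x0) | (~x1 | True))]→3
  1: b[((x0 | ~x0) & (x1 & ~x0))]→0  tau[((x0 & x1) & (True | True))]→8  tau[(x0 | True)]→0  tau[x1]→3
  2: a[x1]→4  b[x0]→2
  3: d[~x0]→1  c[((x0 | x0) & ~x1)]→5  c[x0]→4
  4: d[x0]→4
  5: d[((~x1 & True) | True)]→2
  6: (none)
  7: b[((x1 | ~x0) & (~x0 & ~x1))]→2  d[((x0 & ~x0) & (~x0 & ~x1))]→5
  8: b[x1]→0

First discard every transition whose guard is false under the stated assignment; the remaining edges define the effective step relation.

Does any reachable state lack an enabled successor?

Answer: DEADLOCK-FREE

Working:
R = {0,2,3,4,5}
  0: tau→3  [deg 1]
  2: b→2  [deg 1]
  3: c→4  c→5  [deg 2]
  4: d→4  [deg 1]
  5: d→2  [deg 1]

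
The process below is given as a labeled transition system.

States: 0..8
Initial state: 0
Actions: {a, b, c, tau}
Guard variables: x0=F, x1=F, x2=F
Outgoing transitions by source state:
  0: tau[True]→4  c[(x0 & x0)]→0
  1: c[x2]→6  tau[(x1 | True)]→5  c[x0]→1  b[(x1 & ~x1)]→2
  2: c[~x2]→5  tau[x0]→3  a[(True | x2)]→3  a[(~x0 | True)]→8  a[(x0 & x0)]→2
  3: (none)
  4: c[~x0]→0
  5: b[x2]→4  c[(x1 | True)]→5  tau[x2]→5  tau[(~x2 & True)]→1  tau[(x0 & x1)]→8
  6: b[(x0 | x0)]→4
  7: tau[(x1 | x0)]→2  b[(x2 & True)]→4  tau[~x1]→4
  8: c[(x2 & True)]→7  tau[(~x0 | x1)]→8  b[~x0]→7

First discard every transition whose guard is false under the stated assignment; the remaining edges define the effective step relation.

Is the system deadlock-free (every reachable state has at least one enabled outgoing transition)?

Answer: DEADLOCK-FREE

Trace:
Reach set: {0,4}
  0: tau→4  [1 exit(s)]
  4: c→0  [1 exit(s)]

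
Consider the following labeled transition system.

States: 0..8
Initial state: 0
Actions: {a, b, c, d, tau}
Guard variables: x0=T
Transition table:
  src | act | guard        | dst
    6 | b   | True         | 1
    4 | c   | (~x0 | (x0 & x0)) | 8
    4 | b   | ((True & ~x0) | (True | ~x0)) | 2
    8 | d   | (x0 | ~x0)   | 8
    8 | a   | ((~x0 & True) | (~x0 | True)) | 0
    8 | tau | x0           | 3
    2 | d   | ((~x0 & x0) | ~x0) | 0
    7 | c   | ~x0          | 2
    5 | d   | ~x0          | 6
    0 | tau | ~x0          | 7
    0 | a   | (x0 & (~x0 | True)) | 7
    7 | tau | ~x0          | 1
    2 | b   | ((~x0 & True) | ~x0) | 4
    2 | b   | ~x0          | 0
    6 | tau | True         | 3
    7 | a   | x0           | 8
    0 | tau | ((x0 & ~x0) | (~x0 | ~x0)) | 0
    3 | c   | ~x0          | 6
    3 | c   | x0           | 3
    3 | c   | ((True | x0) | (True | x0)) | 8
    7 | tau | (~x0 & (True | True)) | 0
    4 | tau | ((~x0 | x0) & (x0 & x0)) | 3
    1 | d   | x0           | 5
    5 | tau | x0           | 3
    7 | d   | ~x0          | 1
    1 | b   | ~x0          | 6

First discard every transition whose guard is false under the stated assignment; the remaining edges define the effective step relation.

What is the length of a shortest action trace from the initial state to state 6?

Layered search for 6:
  depth 0: {0}
  depth 1: {7}
  depth 2: {8}
  depth 3: {3}
6 never appears.

Answer: UNREACHABLE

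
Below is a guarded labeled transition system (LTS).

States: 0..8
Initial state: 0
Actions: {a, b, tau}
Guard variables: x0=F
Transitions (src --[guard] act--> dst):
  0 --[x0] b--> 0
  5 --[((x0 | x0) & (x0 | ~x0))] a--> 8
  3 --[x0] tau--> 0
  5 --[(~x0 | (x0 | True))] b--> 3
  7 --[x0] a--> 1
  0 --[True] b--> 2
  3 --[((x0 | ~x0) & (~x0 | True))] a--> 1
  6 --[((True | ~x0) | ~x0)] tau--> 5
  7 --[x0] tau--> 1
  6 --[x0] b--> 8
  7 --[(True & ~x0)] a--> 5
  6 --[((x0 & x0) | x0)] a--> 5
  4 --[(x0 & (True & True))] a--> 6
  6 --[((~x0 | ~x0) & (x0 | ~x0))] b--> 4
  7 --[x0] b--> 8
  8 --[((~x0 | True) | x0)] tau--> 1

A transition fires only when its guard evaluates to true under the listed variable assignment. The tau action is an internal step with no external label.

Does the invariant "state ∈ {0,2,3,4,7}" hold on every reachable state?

Safe = {0,2,3,4,7}
Reachable = {0,2}
  0: safe
  2: safe

Answer: INVARIANT HOLDS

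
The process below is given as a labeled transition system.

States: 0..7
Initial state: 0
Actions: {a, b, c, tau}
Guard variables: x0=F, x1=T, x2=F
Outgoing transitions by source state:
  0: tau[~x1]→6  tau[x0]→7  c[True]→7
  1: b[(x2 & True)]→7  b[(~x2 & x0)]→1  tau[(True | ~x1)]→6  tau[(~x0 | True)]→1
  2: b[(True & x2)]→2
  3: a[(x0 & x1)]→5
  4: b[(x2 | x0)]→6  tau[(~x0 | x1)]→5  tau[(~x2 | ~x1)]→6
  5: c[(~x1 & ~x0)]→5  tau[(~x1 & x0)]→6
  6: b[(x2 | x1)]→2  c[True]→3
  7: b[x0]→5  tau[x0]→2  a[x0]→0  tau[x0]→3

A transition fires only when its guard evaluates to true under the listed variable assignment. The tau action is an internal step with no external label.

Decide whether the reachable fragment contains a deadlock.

R = {0,7}
  0: c→7  [1 exit(s)]
  7: ∅  [deadlock]
witness 7: c

Answer: DEADLOCK at state 7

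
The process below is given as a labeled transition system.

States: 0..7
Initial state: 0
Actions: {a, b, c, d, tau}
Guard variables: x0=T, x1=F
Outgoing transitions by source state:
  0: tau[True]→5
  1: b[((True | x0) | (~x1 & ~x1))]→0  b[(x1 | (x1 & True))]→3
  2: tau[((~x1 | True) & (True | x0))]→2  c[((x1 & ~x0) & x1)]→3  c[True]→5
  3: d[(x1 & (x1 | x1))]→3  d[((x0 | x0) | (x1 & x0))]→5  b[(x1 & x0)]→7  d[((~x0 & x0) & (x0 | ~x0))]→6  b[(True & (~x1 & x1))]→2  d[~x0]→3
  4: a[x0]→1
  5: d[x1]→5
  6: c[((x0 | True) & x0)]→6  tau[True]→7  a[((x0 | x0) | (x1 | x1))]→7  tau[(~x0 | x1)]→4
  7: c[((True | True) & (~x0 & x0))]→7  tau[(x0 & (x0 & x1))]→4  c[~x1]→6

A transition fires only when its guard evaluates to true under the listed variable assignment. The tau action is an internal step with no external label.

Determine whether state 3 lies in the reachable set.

Answer: UNREACHABLE

Working:
10 transition(s) survive guard evaluation.
Layer 0: {0}
Layer 1: {5}  cumulative {0,5}
Reach set: {0,5}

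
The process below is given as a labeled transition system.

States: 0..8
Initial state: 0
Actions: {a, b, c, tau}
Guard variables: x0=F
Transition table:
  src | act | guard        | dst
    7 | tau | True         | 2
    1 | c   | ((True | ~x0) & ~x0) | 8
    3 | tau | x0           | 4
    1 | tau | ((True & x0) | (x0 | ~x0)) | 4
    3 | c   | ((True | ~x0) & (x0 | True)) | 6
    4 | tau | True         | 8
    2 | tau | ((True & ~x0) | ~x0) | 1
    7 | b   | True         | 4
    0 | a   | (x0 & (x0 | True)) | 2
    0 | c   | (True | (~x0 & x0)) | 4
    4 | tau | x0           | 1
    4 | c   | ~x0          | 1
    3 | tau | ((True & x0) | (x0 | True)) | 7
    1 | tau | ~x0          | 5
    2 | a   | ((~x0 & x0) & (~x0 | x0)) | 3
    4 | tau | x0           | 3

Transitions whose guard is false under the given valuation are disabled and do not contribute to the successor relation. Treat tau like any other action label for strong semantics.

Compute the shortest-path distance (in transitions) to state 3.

Answer: UNREACHABLE

Trace:
Layered search for 3:
  Layer 0: {0}
  Layer 1: {4}
  Layer 2: {1,8}
  Layer 3: {5}
3 never appears.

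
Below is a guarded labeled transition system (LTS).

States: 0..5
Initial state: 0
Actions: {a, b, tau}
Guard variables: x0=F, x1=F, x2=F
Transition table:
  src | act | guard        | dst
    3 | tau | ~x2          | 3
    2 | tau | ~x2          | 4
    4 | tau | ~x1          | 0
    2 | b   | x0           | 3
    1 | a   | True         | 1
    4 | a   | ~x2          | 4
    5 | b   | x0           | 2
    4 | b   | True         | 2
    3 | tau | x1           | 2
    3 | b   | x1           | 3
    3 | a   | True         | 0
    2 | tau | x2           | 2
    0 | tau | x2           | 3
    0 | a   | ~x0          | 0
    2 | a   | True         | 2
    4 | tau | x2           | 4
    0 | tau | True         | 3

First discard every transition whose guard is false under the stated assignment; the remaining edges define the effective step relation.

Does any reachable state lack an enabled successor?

Answer: DEADLOCK-FREE

Trace:
Reach set: {0,3}
  0: a→0  tau→3  [deg 2]
  3: a→0  tau→3  [deg 2]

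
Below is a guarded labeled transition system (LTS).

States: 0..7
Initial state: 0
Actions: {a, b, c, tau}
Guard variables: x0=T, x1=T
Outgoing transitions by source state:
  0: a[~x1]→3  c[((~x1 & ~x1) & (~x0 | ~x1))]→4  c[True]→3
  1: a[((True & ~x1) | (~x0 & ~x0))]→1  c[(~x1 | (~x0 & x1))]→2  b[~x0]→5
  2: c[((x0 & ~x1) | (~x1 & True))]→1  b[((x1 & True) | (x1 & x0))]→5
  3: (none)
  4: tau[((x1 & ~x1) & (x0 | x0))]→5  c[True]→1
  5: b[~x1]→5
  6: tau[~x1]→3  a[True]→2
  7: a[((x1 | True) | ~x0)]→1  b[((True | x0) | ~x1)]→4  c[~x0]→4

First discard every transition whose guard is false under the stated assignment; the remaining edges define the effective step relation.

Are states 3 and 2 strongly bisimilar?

Bisimulation quotient by refinement:
  π0 = {{0,1,2,3,4,5,6,7}}
  π1 = {{0,4},{1,3,5},{2},{6},{7}}
5 equivalence class(es) (converged in 2)
[3]={1,3,5}  [2]={2}

Answer: NOT BISIMILAR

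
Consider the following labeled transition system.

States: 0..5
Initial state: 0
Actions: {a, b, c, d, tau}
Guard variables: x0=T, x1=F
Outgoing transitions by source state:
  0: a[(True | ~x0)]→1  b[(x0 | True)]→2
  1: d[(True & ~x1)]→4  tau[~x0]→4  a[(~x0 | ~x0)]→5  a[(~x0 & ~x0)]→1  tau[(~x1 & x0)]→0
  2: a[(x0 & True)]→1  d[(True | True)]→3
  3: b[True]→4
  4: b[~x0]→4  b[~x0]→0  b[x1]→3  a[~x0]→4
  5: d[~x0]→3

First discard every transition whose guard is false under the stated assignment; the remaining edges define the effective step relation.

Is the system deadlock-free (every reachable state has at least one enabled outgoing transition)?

Answer: DEADLOCK at state 4

Analysis:
Reach set: {0,1,2,3,4}
  0: a→1  b→2  [2 out]
  1: d→4  tau→0  [2 out]
  2: a→1  d→3  [2 out]
  3: b→4  [1 out]
  4: ∅  [no exit]
witness 4: a·d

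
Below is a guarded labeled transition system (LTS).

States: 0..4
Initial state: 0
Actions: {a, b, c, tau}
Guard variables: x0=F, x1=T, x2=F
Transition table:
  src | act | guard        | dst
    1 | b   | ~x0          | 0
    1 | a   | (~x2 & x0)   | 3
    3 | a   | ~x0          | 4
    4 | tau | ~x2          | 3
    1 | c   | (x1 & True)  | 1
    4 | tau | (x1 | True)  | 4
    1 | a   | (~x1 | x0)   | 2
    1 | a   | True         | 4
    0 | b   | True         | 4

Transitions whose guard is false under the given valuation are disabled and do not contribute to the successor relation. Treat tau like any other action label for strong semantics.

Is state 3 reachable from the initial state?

Answer: REACHABLE

Trace:
Guard filter leaves 7 enabled edge(s).
Layer 0: {0}
Layer 1: {4}  now seen {0,4}
Layer 2: {3}  now seen {0,3,4}
Reachable = {0,3,4}
Path to 3: b·tau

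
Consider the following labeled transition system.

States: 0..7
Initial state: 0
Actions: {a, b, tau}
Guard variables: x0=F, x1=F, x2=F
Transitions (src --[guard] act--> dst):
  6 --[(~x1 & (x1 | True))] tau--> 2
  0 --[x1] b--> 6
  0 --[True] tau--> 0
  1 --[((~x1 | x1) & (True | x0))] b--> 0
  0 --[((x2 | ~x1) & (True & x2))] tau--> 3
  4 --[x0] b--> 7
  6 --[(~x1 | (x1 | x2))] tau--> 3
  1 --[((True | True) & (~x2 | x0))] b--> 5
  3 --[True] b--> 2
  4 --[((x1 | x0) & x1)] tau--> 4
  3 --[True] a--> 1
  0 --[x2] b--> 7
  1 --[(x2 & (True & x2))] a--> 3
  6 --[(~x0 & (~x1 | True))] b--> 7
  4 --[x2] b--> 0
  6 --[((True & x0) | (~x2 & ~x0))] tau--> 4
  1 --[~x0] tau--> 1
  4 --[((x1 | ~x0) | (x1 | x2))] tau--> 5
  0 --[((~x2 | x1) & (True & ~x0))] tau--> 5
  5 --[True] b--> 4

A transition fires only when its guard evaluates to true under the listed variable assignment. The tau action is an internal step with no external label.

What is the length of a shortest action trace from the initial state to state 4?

Answer: 2

Trace:
Breadth-first toward 4:
  L0 = {0}
  L1 = {5}
  L2 = {4}
depth(4)=2, e.g. tau·b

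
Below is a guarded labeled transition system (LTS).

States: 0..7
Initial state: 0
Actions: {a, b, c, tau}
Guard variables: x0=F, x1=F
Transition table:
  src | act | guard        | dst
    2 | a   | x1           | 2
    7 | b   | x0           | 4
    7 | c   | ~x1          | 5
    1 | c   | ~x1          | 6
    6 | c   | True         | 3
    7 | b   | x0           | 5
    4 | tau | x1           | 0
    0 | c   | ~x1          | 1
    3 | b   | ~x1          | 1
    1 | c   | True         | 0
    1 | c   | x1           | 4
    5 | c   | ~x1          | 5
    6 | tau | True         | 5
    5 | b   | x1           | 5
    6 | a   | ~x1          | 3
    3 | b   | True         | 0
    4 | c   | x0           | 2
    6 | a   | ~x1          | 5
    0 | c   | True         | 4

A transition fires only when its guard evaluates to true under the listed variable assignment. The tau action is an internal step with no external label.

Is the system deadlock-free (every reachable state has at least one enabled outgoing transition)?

Reachable = {0,1,3,4,5,6}
  0: c→1  c→4  [2 exit(s)]
  1: c→0  c→6  [2 exit(s)]
  3: b→0  b→1  [2 exit(s)]
  4: ∅  [no exit]
  5: c→5  [1 exit(s)]
  6: a→3  a→5  c→3  tau→5  [4 exit(s)]
witness 4: c

Answer: DEADLOCK at state 4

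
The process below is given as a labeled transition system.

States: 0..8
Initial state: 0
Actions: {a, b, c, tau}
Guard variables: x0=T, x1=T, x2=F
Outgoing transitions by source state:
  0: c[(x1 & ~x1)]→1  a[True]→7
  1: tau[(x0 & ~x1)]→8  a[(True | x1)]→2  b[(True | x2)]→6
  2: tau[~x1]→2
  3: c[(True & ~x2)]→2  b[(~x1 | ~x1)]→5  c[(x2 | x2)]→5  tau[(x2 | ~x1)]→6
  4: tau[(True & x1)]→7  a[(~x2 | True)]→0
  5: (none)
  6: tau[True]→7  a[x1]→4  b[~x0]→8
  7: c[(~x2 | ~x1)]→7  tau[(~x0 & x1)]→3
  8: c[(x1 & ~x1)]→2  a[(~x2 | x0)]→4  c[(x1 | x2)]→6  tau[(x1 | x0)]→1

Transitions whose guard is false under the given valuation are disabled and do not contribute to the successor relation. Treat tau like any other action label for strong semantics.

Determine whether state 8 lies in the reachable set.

Answer: UNREACHABLE

Analysis:
12 transition(s) survive guard evaluation.
depth 0: {0}
depth 1: {7}  total {0,7}
Reach set: {0,7}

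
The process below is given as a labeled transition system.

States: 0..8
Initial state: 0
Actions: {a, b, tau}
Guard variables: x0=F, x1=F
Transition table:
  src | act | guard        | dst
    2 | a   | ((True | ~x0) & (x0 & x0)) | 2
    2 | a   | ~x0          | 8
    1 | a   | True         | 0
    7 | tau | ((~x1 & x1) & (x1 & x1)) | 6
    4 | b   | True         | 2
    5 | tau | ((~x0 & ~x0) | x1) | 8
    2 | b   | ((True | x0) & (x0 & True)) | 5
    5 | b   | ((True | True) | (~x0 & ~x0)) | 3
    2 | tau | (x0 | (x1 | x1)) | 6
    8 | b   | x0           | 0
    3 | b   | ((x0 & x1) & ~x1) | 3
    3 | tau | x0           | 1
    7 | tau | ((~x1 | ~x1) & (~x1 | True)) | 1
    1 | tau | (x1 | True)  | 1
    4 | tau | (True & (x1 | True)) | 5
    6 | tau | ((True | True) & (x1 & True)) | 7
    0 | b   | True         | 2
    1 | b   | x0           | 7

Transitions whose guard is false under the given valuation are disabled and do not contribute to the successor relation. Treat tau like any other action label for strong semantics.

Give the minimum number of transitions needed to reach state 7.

Breadth-first toward 7:
  Layer 0: {0}
  Layer 1: {2}
  Layer 2: {8}
7 never appears.

Answer: UNREACHABLE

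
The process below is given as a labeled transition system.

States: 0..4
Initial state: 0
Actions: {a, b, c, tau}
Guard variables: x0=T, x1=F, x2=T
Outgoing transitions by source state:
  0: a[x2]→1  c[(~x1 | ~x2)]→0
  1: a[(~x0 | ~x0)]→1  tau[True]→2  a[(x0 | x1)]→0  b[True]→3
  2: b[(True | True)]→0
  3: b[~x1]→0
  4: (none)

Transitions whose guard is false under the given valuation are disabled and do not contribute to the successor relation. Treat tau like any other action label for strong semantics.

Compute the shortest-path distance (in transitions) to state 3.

Breadth-first toward 3:
  Layer 0: {0}
  Layer 1: {1}
  Layer 2: {2,3}
first hit 3 at d=2 via a·b

Answer: 2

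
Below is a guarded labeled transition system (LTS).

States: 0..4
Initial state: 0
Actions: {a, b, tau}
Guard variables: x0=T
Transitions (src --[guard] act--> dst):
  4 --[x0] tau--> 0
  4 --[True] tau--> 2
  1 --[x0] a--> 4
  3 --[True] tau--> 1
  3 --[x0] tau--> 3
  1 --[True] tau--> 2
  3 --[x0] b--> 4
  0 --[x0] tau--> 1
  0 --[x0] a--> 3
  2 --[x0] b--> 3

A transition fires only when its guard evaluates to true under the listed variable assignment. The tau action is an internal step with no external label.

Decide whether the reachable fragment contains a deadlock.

Answer: DEADLOCK-FREE

Working:
Reachable = {0,1,2,3,4}
  0: a→3  tau→1  [2 out]
  1: a→4  tau→2  [2 out]
  2: b→3  [1 out]
  3: b→4  tau→1  tau→3  [3 out]
  4: tau→0  tau→2  [2 out]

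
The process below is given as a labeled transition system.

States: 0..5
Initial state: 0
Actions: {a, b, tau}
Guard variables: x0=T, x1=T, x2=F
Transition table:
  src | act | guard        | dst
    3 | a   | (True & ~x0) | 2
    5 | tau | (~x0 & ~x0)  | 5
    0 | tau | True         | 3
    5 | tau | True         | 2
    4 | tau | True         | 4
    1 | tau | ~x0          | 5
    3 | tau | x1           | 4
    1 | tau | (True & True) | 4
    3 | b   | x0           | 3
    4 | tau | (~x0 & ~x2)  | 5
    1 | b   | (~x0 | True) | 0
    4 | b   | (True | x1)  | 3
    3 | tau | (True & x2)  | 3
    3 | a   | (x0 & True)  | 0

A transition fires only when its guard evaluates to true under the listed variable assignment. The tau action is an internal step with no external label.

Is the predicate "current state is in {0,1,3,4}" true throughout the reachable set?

Answer: INVARIANT HOLDS

Working:
Inv-set: {0,1,3,4}
R = {0,3,4}
  0: safe
  3: safe
  4: safe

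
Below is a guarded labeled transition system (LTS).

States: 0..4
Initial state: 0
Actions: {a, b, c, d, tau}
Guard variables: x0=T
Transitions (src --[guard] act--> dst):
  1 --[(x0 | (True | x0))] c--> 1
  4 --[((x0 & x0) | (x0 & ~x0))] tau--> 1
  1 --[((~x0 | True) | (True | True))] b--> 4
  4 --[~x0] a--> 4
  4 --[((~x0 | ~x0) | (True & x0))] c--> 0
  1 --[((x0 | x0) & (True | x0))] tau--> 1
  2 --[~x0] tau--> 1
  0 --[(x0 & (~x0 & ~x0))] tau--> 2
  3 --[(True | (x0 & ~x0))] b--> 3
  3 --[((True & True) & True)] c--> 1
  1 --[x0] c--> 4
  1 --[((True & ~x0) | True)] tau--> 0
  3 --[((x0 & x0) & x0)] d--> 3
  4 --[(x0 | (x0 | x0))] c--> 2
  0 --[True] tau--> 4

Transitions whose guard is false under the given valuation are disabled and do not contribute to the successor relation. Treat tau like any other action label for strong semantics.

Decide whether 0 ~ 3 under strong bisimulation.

Answer: NOT BISIMILAR

Working:
Bisimulation quotient by refinement:
  P[0] = {{0,1,2,3,4}}
  P[1] = {{0},{1},{2},{3},{4}}
5 equivalence class(es) (converged in 2)
[0]={0}  [3]={3}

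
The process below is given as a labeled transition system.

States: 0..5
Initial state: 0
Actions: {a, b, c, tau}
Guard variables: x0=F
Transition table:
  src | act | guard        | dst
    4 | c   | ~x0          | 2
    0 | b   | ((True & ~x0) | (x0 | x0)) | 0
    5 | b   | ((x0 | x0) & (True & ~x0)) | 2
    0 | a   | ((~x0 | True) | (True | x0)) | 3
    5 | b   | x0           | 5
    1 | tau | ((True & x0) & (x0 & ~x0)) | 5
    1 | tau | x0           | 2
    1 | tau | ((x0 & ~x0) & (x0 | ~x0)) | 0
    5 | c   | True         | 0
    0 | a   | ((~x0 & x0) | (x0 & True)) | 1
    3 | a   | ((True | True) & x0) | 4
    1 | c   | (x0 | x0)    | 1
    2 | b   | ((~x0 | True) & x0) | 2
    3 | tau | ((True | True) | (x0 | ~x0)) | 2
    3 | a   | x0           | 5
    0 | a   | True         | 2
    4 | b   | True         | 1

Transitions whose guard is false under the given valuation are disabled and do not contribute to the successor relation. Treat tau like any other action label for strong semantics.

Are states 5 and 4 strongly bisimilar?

Answer: NOT BISIMILAR

Trace:
Refine partition for ~:
  P[0] = {{0,1,2,3,4,5}}
  P[1] = {{0},{1,2},{3},{4},{5}}
stable after 2 split(s): 5 block(s)
5∈{5}, 4∈{4}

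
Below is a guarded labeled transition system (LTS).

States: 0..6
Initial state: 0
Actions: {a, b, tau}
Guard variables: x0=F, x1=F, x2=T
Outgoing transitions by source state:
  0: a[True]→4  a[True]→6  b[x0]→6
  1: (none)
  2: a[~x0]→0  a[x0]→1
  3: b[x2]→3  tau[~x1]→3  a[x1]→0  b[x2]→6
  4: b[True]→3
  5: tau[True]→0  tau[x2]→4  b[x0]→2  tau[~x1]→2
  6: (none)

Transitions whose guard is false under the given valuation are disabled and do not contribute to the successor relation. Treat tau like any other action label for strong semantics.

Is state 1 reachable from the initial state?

Answer: UNREACHABLE

Trace:
10 transition(s) survive guard evaluation.
L0 = {0}
L1 = {4,6}  cumulative {0,4,6}
L2 = {3}  cumulative {0,3,4,6}
Reach set: {0,3,4,6}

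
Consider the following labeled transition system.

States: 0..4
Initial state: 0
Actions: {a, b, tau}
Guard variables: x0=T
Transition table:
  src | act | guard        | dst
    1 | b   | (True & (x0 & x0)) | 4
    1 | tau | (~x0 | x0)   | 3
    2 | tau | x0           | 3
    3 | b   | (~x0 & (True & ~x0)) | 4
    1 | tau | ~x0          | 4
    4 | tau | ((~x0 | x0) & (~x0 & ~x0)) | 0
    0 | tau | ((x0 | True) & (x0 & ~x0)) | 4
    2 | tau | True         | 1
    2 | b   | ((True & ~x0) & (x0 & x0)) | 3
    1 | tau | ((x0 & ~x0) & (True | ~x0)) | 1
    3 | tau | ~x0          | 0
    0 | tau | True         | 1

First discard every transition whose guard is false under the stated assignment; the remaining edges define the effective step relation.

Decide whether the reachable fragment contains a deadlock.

R = {0,1,3,4}
  0: tau→1  [deg 1]
  1: b→4  tau→3  [deg 2]
  3: ∅  [no exit]
  4: ∅  [no exit]
witness 3: tau·tau

Answer: DEADLOCK at state 3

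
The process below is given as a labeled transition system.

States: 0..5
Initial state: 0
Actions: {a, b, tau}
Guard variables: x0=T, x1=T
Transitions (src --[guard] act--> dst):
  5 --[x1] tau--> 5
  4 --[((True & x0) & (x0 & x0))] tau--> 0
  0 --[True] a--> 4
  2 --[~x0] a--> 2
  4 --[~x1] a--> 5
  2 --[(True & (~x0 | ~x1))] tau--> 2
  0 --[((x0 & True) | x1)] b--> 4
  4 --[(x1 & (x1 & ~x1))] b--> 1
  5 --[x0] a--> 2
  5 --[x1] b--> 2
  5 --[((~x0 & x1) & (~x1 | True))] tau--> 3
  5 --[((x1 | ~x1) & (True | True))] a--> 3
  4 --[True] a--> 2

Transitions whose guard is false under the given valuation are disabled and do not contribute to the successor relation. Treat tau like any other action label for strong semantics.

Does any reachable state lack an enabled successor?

Answer: DEADLOCK at state 2

Trace:
Reachable = {0,2,4}
  0: a→4  b→4  [2 out]
  2: ∅  [STUCK]
  4: a→2  tau→0  [2 out]
witness 2: a·a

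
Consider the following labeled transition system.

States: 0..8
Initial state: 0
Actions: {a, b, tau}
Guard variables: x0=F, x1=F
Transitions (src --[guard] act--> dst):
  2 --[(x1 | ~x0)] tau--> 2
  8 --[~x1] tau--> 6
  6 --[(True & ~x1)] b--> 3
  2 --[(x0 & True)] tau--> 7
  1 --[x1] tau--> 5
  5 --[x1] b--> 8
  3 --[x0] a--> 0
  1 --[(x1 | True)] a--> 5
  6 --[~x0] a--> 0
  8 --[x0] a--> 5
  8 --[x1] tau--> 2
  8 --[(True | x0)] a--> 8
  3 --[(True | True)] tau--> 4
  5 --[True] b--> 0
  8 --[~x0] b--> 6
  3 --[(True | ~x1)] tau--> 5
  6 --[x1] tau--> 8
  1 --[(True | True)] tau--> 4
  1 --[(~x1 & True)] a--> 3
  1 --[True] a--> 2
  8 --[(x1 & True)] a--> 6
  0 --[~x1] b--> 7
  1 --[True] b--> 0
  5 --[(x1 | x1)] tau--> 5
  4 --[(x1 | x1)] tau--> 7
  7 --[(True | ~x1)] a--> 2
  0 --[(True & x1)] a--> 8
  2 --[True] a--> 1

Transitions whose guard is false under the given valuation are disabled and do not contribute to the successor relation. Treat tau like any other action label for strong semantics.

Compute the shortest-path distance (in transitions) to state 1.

Answer: 3

Working:
Layered search for 1:
  depth 0: {0}
  depth 1: {7}
  depth 2: {2}
  depth 3: {1}
depth(1)=3, e.g. b·a·a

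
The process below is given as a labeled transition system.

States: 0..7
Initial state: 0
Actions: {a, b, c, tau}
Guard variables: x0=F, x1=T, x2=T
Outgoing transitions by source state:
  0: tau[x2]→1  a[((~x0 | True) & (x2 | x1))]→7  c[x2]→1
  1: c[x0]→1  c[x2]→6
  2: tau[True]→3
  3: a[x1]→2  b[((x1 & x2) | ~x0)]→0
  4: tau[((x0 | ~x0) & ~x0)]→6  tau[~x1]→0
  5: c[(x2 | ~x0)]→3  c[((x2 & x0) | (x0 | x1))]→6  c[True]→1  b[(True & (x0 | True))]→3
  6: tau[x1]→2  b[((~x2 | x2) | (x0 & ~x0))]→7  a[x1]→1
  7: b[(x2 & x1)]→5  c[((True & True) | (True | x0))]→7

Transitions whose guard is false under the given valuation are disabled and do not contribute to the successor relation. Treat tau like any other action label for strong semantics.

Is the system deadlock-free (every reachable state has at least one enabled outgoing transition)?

Answer: DEADLOCK-FREE

Working:
Reachable = {0,1,2,3,5,6,7}
  0: a→7  c→1  tau→1  [3 exit(s)]
  1: c→6  [1 exit(s)]
  2: tau→3  [1 exit(s)]
  3: a→2  b→0  [2 exit(s)]
  5: b→3  c→1  c→3  c→6  [4 exit(s)]
  6: a→1  b→7  tau→2  [3 exit(s)]
  7: b→5  c→7  [2 exit(s)]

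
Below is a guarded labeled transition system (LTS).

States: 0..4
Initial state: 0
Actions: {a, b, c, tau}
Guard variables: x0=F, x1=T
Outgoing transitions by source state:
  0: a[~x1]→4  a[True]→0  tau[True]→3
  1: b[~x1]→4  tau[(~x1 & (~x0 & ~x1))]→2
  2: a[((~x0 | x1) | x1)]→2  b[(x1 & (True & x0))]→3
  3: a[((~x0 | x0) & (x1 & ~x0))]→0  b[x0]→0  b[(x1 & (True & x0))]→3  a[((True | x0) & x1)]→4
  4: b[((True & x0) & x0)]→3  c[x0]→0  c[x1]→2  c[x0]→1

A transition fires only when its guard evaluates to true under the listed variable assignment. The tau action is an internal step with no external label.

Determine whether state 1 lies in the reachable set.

Guard filter leaves 6 enabled edge(s).
Layer 0: {0}
Layer 1: {3}  now seen {0,3}
Layer 2: {4}  now seen {0,3,4}
Layer 3: {2}  now seen {0,2,3,4}
R = {0,2,3,4}

Answer: UNREACHABLE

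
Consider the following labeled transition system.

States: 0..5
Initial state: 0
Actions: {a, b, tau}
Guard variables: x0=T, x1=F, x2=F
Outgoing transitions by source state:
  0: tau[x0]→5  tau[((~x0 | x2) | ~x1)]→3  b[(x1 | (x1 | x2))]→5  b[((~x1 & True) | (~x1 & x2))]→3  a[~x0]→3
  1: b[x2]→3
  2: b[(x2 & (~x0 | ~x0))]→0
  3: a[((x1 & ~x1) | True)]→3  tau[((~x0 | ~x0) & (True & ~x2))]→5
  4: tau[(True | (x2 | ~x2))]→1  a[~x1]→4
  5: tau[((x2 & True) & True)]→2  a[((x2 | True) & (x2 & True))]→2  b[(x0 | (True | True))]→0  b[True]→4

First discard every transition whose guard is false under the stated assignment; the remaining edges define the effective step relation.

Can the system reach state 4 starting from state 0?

Guard filter leaves 8 enabled edge(s).
Layer 0: {0}
Layer 1: {3,5}  total {0,3,5}
Layer 2: {4}  total {0,3,4,5}
Layer 3: {1}  total {0,1,3,4,5}
Reach set: {0,1,3,4,5}
Path to 4: tau·b

Answer: REACHABLE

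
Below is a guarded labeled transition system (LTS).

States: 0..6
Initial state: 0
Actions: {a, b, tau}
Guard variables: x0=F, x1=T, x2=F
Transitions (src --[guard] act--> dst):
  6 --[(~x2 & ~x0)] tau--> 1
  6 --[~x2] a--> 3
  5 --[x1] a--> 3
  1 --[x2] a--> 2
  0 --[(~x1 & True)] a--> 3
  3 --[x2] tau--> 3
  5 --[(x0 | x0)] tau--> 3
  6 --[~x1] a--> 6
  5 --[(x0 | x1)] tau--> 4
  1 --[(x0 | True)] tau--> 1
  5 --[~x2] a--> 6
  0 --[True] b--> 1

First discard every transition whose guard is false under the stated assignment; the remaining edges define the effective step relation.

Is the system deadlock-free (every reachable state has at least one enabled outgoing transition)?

Reachable = {0,1}
  0: b→1  [1 out]
  1: tau→1  [1 out]

Answer: DEADLOCK-FREE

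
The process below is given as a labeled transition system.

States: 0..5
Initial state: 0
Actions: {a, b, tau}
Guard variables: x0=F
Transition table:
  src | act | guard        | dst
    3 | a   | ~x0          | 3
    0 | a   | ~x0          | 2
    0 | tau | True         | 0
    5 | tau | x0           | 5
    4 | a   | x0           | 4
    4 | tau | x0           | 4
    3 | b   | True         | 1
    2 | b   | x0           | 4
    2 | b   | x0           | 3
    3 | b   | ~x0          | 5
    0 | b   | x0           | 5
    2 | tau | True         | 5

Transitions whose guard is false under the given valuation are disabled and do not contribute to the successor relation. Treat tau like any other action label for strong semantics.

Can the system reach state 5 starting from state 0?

Answer: REACHABLE

Analysis:
Guard filter leaves 6 enabled edge(s).
Layer 0: {0}
Layer 1: {2}  total {0,2}
Layer 2: {5}  total {0,2,5}
R = {0,2,5}
trace reaching 5: a·tau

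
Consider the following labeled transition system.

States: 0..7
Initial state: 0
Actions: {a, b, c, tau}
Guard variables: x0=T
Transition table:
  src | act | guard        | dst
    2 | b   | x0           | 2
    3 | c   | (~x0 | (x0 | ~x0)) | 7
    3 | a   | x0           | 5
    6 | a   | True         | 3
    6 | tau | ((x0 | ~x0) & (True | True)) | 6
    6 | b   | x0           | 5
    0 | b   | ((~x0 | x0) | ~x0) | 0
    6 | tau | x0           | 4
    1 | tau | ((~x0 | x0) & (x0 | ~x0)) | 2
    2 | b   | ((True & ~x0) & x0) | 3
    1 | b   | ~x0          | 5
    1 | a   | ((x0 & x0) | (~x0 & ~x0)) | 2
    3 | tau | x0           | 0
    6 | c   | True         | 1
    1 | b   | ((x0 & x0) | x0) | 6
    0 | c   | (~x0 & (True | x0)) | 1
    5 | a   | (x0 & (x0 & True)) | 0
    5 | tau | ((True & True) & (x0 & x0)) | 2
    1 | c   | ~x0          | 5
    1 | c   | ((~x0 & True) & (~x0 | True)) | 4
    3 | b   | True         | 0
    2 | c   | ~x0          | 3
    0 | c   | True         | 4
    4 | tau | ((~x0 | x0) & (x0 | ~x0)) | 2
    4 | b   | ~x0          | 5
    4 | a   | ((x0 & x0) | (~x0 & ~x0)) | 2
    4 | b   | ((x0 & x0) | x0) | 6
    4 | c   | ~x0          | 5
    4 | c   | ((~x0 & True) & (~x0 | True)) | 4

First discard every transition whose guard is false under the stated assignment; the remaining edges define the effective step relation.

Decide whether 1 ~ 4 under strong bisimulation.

Refine partition for ~:
  π0 = {{0,1,2,3,4,5,6,7}}
  π1 = {{0},{1,4},{2},{3,6},{5},{7}}
  π2 = {{0},{1,4},{2},{3},{5},{6},{7}}
7 equivalence class(es) (converged in 3)
class of 1: {1,4}; class of 4: {1,4}

Answer: BISIMILAR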